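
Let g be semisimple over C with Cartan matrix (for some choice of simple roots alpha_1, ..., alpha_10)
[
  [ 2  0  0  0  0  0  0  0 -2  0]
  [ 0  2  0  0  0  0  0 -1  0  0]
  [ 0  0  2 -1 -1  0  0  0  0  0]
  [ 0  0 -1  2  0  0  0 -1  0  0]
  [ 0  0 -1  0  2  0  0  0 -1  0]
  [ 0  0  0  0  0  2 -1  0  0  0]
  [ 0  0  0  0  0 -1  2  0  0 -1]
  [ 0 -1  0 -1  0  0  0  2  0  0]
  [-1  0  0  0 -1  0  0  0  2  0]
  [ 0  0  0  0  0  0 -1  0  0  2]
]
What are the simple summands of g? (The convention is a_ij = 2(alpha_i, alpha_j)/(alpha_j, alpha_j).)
A_3 (sl(4)) + C_7 (sp(14))

The diagram associated to this matrix has two connected components: the simple roots {alpha_6, alpha_7, alpha_10} form a chain of 3 nodes with single edges (A_3), and {alpha_1, alpha_2, alpha_3, alpha_4, alpha_5, alpha_8, alpha_9} form a chain of 7 nodes with a double edge at one end; the terminal node there is the unique long simple root (C_7). A semisimple Lie algebra decomposes uniquely as the direct sum of simple ideals, one per connected component of its Dynkin diagram, so g ≅ A_3 ⊕ C_7 (dimension 15 + 105 = 120).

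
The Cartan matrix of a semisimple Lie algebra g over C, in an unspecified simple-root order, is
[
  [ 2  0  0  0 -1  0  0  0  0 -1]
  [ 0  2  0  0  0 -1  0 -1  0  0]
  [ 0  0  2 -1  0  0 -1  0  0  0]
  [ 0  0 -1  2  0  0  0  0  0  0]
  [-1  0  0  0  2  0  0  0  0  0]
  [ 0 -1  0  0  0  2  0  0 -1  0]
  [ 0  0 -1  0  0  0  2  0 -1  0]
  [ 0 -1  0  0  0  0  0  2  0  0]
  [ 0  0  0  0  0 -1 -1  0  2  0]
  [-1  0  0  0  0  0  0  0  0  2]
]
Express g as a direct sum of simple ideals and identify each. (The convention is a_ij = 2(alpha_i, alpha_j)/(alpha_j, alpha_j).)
A_3 ⊕ A_7

The diagram associated to this matrix has two connected components: the simple roots {alpha_1, alpha_5, alpha_10} form a chain of 3 nodes with single edges (A_3), and {alpha_2, alpha_3, alpha_4, alpha_6, alpha_7, alpha_8, alpha_9} form a chain of 7 nodes with single edges (A_7). A semisimple Lie algebra decomposes uniquely as the direct sum of simple ideals, one per connected component of its Dynkin diagram, so g ≅ A_3 ⊕ A_7 (dimension 15 + 63 = 78).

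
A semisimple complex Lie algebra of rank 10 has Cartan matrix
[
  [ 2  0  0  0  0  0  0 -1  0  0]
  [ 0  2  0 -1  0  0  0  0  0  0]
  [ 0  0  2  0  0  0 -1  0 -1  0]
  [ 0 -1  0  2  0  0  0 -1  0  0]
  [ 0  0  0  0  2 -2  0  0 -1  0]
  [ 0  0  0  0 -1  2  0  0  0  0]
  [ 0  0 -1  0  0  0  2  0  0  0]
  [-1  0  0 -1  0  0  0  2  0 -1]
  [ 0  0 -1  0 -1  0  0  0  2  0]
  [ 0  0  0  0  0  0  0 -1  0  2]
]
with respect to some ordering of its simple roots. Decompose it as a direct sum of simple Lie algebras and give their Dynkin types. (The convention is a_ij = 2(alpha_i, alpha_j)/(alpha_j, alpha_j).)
B_5 ⊕ D_5

The diagram associated to this matrix has two connected components: the simple roots {alpha_3, alpha_5, alpha_6, alpha_7, alpha_9} form a chain of 5 nodes with a double edge at one end; the terminal node there is the unique short simple root (B_5), and {alpha_1, alpha_2, alpha_4, alpha_8, alpha_10} form a chain of 3 nodes with a fork of two nodes at one end (D_5). A semisimple Lie algebra decomposes uniquely as the direct sum of simple ideals, one per connected component of its Dynkin diagram, so g ≅ B_5 ⊕ D_5 (dimension 55 + 45 = 100).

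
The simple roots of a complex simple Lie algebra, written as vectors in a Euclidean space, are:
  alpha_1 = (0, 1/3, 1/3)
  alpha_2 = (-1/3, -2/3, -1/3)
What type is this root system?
Compute the Cartan integers a_ij = 2(alpha_i, alpha_j)/(alpha_j, alpha_j); the resulting 2x2 Cartan matrix is
[[2, -1], [-3, 2]].
The roots have two lengths (squared-length ratio 3:1); the short ones are alpha_{1}. The associated Dynkin diagram is two nodes joined by a triple edge (G_2), so the type is G_2.

type G_2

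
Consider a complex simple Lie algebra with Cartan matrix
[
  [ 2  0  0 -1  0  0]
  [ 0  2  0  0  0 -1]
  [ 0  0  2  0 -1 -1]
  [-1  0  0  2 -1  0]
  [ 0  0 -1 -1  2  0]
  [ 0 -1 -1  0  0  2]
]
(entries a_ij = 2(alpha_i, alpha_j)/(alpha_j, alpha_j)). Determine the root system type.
The matrix has rank 6 with 2's on the diagonal. Reading the off-diagonal entries as Dynkin edges (a single edge where a_ij = a_ji = -1; a double or triple edge where a_ij * a_ji = 2 or 3), the diagram is a chain of 6 nodes with single edges (A_6). One simple-root ordering that puts it in standard form is (alpha_2, alpha_6, alpha_3, alpha_5, alpha_4, alpha_1). So the algebra is type A_6, i.e. sl(7).

A_6 (sl(7))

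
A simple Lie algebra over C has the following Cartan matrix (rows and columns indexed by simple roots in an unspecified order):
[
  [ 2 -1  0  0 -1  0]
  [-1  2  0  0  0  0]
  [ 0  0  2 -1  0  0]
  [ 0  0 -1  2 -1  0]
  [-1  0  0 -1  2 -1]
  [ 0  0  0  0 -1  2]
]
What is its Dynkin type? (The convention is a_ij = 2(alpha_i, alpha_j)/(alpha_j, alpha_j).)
The matrix has rank 6 with 2's on the diagonal. Reading the off-diagonal entries as Dynkin edges (a single edge where a_ij = a_ji = -1; a double or triple edge where a_ij * a_ji = 2 or 3), the diagram is a chain of 5 nodes with one extra node attached to the third node from one end (E_6). One simple-root ordering that puts it in standard form is (alpha_2, alpha_6, alpha_1, alpha_5, alpha_4, alpha_3). So the algebra is type E_6.

type E_6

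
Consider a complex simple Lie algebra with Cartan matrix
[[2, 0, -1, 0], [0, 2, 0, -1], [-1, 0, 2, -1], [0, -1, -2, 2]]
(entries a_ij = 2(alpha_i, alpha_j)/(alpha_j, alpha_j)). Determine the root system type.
The matrix has rank 4 with 2's on the diagonal. Reading the off-diagonal entries as Dynkin edges (a single edge where a_ij = a_ji = -1; a double or triple edge where a_ij * a_ji = 2 or 3), the diagram is a chain of 4 nodes with a double edge between the middle two (F_4). One simple-root ordering that puts it in standard form is (alpha_2, alpha_4, alpha_3, alpha_1). So the algebra is type F_4.

F4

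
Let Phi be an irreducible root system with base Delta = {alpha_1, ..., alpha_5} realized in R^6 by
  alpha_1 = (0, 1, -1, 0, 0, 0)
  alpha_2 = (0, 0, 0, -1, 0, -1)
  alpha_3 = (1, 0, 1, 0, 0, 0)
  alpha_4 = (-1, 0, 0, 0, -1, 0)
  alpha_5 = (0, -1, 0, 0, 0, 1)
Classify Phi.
Compute the Cartan integers a_ij = 2(alpha_i, alpha_j)/(alpha_j, alpha_j); the resulting 5x5 Cartan matrix is
[[2, 0, -1, 0, -1], [0, 2, 0, 0, -1], [-1, 0, 2, -1, 0], [0, 0, -1, 2, 0], [-1, -1, 0, 0, 2]].
All simple roots have the same length, so the diagram is simply laced. The associated Dynkin diagram is a chain of 5 nodes with single edges (A_5), so the type is A_5 (the algebra sl(6)).

A_5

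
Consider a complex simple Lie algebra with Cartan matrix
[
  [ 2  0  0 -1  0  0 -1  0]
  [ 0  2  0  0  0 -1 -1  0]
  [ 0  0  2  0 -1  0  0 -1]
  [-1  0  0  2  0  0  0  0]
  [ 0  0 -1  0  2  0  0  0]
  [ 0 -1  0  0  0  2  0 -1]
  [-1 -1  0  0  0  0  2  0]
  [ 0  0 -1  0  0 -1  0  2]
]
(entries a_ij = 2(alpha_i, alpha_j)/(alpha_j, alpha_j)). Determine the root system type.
The matrix has rank 8 with 2's on the diagonal. Reading the off-diagonal entries as Dynkin edges (a single edge where a_ij = a_ji = -1; a double or triple edge where a_ij * a_ji = 2 or 3), the diagram is a chain of 8 nodes with single edges (A_8). One simple-root ordering that puts it in standard form is (alpha_4, alpha_1, alpha_7, alpha_2, alpha_6, alpha_8, alpha_3, alpha_5). So the algebra is type A_8, i.e. sl(9).

A8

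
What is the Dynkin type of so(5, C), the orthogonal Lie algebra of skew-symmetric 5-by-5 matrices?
B_2

This is so(5) with 5 odd, which has dimension 5(5-1)/2 = 10 and rank (5-1)/2 = 2. In the classification of classical Lie algebras, the orthogonal algebra so(2n+1) in an odd number of variables has type B_n; here n = 2, so the Dynkin diagram is a chain of 2 nodes with a double edge at one end; the terminal node there is the unique short simple root (B_2). Hence the type is B_2.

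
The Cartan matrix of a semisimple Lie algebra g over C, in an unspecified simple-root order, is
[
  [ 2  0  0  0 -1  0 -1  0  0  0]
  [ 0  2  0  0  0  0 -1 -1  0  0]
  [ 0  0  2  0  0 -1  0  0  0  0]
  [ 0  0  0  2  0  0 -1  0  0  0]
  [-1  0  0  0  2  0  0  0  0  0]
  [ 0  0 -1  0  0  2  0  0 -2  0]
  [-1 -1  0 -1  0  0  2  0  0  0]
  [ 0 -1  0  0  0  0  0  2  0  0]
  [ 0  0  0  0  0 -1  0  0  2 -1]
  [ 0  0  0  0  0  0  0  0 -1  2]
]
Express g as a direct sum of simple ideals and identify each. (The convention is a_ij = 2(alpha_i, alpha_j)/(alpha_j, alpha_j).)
type E_6 + type F_4

The diagram associated to this matrix has two connected components: the simple roots {alpha_1, alpha_2, alpha_4, alpha_5, alpha_7, alpha_8} form a chain of 5 nodes with one extra node attached to the third node from one end (E_6), and {alpha_3, alpha_6, alpha_9, alpha_10} form a chain of 4 nodes with a double edge between the middle two (F_4). A semisimple Lie algebra decomposes uniquely as the direct sum of simple ideals, one per connected component of its Dynkin diagram, so g ≅ E_6 ⊕ F_4 (dimension 78 + 52 = 130).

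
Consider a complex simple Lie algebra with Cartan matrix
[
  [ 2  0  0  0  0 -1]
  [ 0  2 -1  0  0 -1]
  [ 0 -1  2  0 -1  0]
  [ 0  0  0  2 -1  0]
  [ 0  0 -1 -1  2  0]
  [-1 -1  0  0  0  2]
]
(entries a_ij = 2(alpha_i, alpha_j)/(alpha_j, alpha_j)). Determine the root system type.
The matrix has rank 6 with 2's on the diagonal. Reading the off-diagonal entries as Dynkin edges (a single edge where a_ij = a_ji = -1; a double or triple edge where a_ij * a_ji = 2 or 3), the diagram is a chain of 6 nodes with single edges (A_6). One simple-root ordering that puts it in standard form is (alpha_4, alpha_5, alpha_3, alpha_2, alpha_6, alpha_1). So the algebra is type A_6, i.e. sl(7).

type A_6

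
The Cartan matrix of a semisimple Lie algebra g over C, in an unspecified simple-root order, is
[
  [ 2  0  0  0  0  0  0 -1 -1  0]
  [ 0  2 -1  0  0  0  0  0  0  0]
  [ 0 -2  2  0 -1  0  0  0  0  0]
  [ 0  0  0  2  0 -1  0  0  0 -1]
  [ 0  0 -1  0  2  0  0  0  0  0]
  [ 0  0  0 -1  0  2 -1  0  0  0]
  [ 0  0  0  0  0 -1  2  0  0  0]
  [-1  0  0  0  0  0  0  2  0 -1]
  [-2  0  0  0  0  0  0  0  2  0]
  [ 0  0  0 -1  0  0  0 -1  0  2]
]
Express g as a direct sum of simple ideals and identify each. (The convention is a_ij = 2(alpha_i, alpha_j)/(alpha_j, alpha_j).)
The diagram associated to this matrix has two connected components: the simple roots {alpha_2, alpha_3, alpha_5} form a chain of 3 nodes with a double edge at one end; the terminal node there is the unique short simple root (B_3), and {alpha_1, alpha_4, alpha_6, alpha_7, alpha_8, alpha_9, alpha_10} form a chain of 7 nodes with a double edge at one end; the terminal node there is the unique long simple root (C_7). A semisimple Lie algebra decomposes uniquely as the direct sum of simple ideals, one per connected component of its Dynkin diagram, so g ≅ B_3 ⊕ C_7 (dimension 21 + 105 = 126).

B_3 ⊕ C_7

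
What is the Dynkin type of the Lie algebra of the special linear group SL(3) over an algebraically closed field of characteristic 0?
This is sl(3), which has dimension 3^2 - 1 = 8 and rank 3 - 1 = 2 (a Cartan subalgebra is the diagonal traceless matrices). In the classification of classical Lie algebras, the special linear algebra sl(n+1) has type A_n; here n = 2, so the Dynkin diagram is a chain of 2 nodes with single edges (A_2). Hence the type is A_2.

A_2 (sl(3))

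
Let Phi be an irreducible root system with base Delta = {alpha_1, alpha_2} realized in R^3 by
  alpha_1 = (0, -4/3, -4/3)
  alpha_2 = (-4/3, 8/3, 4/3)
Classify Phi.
Compute the Cartan integers a_ij = 2(alpha_i, alpha_j)/(alpha_j, alpha_j); the resulting 2x2 Cartan matrix is
[[2, -1], [-3, 2]].
The roots have two lengths (squared-length ratio 3:1); the short ones are alpha_{1}. The associated Dynkin diagram is two nodes joined by a triple edge (G_2), so the type is G_2.

type G_2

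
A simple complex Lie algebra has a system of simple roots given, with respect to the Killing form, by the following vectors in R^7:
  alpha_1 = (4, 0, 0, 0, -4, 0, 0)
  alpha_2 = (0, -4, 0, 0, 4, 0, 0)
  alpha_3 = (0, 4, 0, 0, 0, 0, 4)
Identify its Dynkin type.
Compute the Cartan integers a_ij = 2(alpha_i, alpha_j)/(alpha_j, alpha_j); the resulting 3x3 Cartan matrix is
[[2, -1, 0], [-1, 2, -1], [0, -1, 2]].
All simple roots have the same length, so the diagram is simply laced. The associated Dynkin diagram is a chain of 3 nodes with single edges (A_3), so the type is A_3 (the algebra sl(4)).

type A_3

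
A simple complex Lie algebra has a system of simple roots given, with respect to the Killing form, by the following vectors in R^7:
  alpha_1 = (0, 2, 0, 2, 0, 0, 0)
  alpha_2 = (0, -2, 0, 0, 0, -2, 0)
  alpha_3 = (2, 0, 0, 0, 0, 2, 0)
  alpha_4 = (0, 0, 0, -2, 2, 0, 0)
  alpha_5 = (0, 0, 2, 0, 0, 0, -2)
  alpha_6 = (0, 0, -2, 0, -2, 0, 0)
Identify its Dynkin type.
Compute the Cartan integers a_ij = 2(alpha_i, alpha_j)/(alpha_j, alpha_j); the resulting 6x6 Cartan matrix is
[[2, -1, 0, -1, 0, 0], [-1, 2, -1, 0, 0, 0], [0, -1, 2, 0, 0, 0], [-1, 0, 0, 2, 0, -1], [0, 0, 0, 0, 2, -1], [0, 0, 0, -1, -1, 2]].
All simple roots have the same length, so the diagram is simply laced. The associated Dynkin diagram is a chain of 6 nodes with single edges (A_6), so the type is A_6 (the algebra sl(7)).

A_6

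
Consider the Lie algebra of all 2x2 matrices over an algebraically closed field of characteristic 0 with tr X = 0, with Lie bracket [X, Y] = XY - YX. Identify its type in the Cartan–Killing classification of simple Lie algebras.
This is sl(2), which has dimension 2^2 - 1 = 3 and rank 2 - 1 = 1 (a Cartan subalgebra is the diagonal traceless matrices). In the classification of classical Lie algebras, the special linear algebra sl(n+1) has type A_n; here n = 1, so the Dynkin diagram is a chain of 1 nodes with single edges (A_1). Hence the type is A_1.

A_1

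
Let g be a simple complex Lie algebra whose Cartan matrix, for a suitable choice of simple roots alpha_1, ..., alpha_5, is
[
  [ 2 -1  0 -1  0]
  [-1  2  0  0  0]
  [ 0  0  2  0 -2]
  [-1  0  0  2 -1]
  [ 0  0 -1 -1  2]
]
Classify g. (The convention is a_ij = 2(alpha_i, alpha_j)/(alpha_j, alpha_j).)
The matrix has rank 5 with 2's on the diagonal. Reading the off-diagonal entries as Dynkin edges (a single edge where a_ij = a_ji = -1; a double or triple edge where a_ij * a_ji = 2 or 3), the diagram is a chain of 5 nodes with a double edge at one end; the terminal node there is the unique long simple root (C_5). One simple-root ordering that puts it in standard form is (alpha_2, alpha_1, alpha_4, alpha_5, alpha_3). So the algebra is type C_5, i.e. sp(10).

C5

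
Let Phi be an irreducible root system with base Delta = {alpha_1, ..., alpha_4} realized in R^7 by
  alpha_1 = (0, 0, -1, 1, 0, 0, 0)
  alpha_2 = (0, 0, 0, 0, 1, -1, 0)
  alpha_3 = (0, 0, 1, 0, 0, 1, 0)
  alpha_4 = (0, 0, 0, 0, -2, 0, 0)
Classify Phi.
C4

Compute the Cartan integers a_ij = 2(alpha_i, alpha_j)/(alpha_j, alpha_j); the resulting 4x4 Cartan matrix is
[[2, 0, -1, 0], [0, 2, -1, -1], [-1, -1, 2, 0], [0, -2, 0, 2]].
The roots have two lengths (squared-length ratio 2:1); the short ones are alpha_{1,2,3}. The associated Dynkin diagram is a chain of 4 nodes with a double edge at one end; the terminal node there is the unique long simple root (C_4), so the type is C_4 (the algebra sp(8)).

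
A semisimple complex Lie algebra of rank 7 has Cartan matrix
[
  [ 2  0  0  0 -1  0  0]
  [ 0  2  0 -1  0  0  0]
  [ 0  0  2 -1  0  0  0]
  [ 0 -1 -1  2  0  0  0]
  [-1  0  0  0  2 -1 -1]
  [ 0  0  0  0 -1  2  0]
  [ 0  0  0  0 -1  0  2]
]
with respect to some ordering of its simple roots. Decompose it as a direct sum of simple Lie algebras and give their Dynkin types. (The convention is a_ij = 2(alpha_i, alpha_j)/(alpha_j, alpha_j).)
type A_3 ⊕ type D_4

The diagram associated to this matrix has two connected components: the simple roots {alpha_2, alpha_3, alpha_4} form a chain of 3 nodes with single edges (A_3), and {alpha_1, alpha_5, alpha_6, alpha_7} form a chain of 2 nodes with a fork of two nodes at one end (D_4). A semisimple Lie algebra decomposes uniquely as the direct sum of simple ideals, one per connected component of its Dynkin diagram, so g ≅ A_3 ⊕ D_4 (dimension 15 + 28 = 43).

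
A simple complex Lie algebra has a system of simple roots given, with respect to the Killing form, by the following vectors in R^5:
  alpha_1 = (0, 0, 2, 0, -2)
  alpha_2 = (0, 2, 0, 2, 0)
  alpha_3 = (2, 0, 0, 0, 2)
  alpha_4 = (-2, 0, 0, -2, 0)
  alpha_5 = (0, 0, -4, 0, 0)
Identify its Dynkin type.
Compute the Cartan integers a_ij = 2(alpha_i, alpha_j)/(alpha_j, alpha_j); the resulting 5x5 Cartan matrix is
[[2, 0, -1, 0, -1], [0, 2, 0, -1, 0], [-1, 0, 2, -1, 0], [0, -1, -1, 2, 0], [-2, 0, 0, 0, 2]].
The roots have two lengths (squared-length ratio 2:1); the short ones are alpha_{1,2,3,4}. The associated Dynkin diagram is a chain of 5 nodes with a double edge at one end; the terminal node there is the unique long simple root (C_5), so the type is C_5 (the algebra sp(10)).

C5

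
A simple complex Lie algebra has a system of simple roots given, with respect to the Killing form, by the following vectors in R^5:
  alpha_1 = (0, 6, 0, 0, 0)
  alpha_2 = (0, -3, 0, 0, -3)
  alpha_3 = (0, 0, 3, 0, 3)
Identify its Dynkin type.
Compute the Cartan integers a_ij = 2(alpha_i, alpha_j)/(alpha_j, alpha_j); the resulting 3x3 Cartan matrix is
[[2, -2, 0], [-1, 2, -1], [0, -1, 2]].
The roots have two lengths (squared-length ratio 2:1); the short ones are alpha_{2,3}. The associated Dynkin diagram is a chain of 3 nodes with a double edge at one end; the terminal node there is the unique long simple root (C_3), so the type is C_3 (the algebra sp(6)).

C3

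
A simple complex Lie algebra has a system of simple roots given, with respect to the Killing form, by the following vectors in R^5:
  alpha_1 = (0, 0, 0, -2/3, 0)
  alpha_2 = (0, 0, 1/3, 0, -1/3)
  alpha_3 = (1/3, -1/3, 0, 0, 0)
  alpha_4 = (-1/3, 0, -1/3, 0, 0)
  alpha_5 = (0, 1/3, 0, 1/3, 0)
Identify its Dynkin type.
C_5 (sp(10))

Compute the Cartan integers a_ij = 2(alpha_i, alpha_j)/(alpha_j, alpha_j); the resulting 5x5 Cartan matrix is
[[2, 0, 0, 0, -2], [0, 2, 0, -1, 0], [0, 0, 2, -1, -1], [0, -1, -1, 2, 0], [-1, 0, -1, 0, 2]].
The roots have two lengths (squared-length ratio 2:1); the short ones are alpha_{2,3,4,5}. The associated Dynkin diagram is a chain of 5 nodes with a double edge at one end; the terminal node there is the unique long simple root (C_5), so the type is C_5 (the algebra sp(10)).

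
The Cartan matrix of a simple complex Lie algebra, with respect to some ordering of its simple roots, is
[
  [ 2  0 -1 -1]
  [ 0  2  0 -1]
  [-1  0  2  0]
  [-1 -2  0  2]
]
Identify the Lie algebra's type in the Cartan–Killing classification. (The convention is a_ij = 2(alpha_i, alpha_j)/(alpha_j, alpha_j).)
The matrix has rank 4 with 2's on the diagonal. Reading the off-diagonal entries as Dynkin edges (a single edge where a_ij = a_ji = -1; a double or triple edge where a_ij * a_ji = 2 or 3), the diagram is a chain of 4 nodes with a double edge at one end; the terminal node there is the unique short simple root (B_4). One simple-root ordering that puts it in standard form is (alpha_3, alpha_1, alpha_4, alpha_2). So the algebra is type B_4, i.e. so(9).

B4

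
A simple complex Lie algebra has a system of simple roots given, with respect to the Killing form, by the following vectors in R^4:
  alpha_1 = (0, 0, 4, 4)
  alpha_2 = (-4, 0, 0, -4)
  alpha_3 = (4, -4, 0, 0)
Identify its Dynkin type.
Compute the Cartan integers a_ij = 2(alpha_i, alpha_j)/(alpha_j, alpha_j); the resulting 3x3 Cartan matrix is
[[2, -1, 0], [-1, 2, -1], [0, -1, 2]].
All simple roots have the same length, so the diagram is simply laced. The associated Dynkin diagram is a chain of 3 nodes with single edges (A_3), so the type is A_3 (the algebra sl(4)).

type A_3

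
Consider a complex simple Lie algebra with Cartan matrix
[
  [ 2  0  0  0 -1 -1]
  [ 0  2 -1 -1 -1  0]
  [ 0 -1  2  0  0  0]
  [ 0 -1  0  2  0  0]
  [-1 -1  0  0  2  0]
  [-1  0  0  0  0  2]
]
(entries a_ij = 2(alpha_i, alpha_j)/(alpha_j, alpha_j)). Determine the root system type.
The matrix has rank 6 with 2's on the diagonal. Reading the off-diagonal entries as Dynkin edges (a single edge where a_ij = a_ji = -1; a double or triple edge where a_ij * a_ji = 2 or 3), the diagram is a chain of 4 nodes with a fork of two nodes at one end (D_6). One simple-root ordering that puts it in standard form is (alpha_6, alpha_1, alpha_5, alpha_2, alpha_3, alpha_4). So the algebra is type D_6, i.e. so(12).

D6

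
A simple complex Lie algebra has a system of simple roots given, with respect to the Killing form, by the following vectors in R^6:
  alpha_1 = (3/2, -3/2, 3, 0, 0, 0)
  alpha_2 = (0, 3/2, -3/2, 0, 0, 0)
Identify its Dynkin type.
G_2

Compute the Cartan integers a_ij = 2(alpha_i, alpha_j)/(alpha_j, alpha_j); the resulting 2x2 Cartan matrix is
[[2, -3], [-1, 2]].
The roots have two lengths (squared-length ratio 3:1); the short ones are alpha_{2}. The associated Dynkin diagram is two nodes joined by a triple edge (G_2), so the type is G_2.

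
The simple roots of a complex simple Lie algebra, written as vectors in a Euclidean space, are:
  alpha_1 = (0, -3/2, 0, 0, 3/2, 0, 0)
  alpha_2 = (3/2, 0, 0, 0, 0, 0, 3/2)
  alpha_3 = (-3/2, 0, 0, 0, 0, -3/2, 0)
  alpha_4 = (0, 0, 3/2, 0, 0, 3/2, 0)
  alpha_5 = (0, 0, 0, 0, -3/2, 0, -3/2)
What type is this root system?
A5

Compute the Cartan integers a_ij = 2(alpha_i, alpha_j)/(alpha_j, alpha_j); the resulting 5x5 Cartan matrix is
[[2, 0, 0, 0, -1], [0, 2, -1, 0, -1], [0, -1, 2, -1, 0], [0, 0, -1, 2, 0], [-1, -1, 0, 0, 2]].
All simple roots have the same length, so the diagram is simply laced. The associated Dynkin diagram is a chain of 5 nodes with single edges (A_5), so the type is A_5 (the algebra sl(6)).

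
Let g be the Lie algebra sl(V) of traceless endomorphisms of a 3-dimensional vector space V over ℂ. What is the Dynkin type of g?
A_2

This is sl(3), which has dimension 3^2 - 1 = 8 and rank 3 - 1 = 2 (a Cartan subalgebra is the diagonal traceless matrices). In the classification of classical Lie algebras, the special linear algebra sl(n+1) has type A_n; here n = 2, so the Dynkin diagram is a chain of 2 nodes with single edges (A_2). Hence the type is A_2.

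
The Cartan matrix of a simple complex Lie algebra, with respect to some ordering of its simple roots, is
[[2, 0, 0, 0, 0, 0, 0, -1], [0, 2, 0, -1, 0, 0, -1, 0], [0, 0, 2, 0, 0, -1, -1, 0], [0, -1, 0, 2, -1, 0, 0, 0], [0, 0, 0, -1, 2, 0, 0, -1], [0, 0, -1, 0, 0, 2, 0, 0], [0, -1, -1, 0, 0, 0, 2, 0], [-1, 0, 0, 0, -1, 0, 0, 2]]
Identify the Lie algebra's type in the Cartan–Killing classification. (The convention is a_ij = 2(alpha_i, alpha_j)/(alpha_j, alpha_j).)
A_8 (sl(9))

The matrix has rank 8 with 2's on the diagonal. Reading the off-diagonal entries as Dynkin edges (a single edge where a_ij = a_ji = -1; a double or triple edge where a_ij * a_ji = 2 or 3), the diagram is a chain of 8 nodes with single edges (A_8). One simple-root ordering that puts it in standard form is (alpha_1, alpha_8, alpha_5, alpha_4, alpha_2, alpha_7, alpha_3, alpha_6). So the algebra is type A_8, i.e. sl(9).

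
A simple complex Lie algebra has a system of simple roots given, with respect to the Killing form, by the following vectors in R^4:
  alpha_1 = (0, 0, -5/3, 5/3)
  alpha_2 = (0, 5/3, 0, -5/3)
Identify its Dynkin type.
type A_2

Compute the Cartan integers a_ij = 2(alpha_i, alpha_j)/(alpha_j, alpha_j); the resulting 2x2 Cartan matrix is
[[2, -1], [-1, 2]].
All simple roots have the same length, so the diagram is simply laced. The associated Dynkin diagram is a chain of 2 nodes with single edges (A_2), so the type is A_2 (the algebra sl(3)).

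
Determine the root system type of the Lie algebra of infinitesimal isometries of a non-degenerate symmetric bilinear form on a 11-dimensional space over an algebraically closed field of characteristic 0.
B_5 (so(11))

This is so(11) with 11 odd, which has dimension 11(11-1)/2 = 55 and rank (11-1)/2 = 5. In the classification of classical Lie algebras, the orthogonal algebra so(2n+1) in an odd number of variables has type B_n; here n = 5, so the Dynkin diagram is a chain of 5 nodes with a double edge at one end; the terminal node there is the unique short simple root (B_5). Hence the type is B_5.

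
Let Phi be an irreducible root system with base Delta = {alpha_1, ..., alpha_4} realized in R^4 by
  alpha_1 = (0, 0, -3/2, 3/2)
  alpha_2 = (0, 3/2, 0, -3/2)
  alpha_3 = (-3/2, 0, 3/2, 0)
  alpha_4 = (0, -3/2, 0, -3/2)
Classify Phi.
D4

Compute the Cartan integers a_ij = 2(alpha_i, alpha_j)/(alpha_j, alpha_j); the resulting 4x4 Cartan matrix is
[[2, -1, -1, -1], [-1, 2, 0, 0], [-1, 0, 2, 0], [-1, 0, 0, 2]].
All simple roots have the same length, so the diagram is simply laced. The associated Dynkin diagram is a chain of 2 nodes with a fork of two nodes at one end (D_4), so the type is D_4 (the algebra so(8)).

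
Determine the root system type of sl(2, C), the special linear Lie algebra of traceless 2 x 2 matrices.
This is sl(2), which has dimension 2^2 - 1 = 3 and rank 2 - 1 = 1 (a Cartan subalgebra is the diagonal traceless matrices). In the classification of classical Lie algebras, the special linear algebra sl(n+1) has type A_n; here n = 1, so the Dynkin diagram is a chain of 1 nodes with single edges (A_1). Hence the type is A_1.

A_1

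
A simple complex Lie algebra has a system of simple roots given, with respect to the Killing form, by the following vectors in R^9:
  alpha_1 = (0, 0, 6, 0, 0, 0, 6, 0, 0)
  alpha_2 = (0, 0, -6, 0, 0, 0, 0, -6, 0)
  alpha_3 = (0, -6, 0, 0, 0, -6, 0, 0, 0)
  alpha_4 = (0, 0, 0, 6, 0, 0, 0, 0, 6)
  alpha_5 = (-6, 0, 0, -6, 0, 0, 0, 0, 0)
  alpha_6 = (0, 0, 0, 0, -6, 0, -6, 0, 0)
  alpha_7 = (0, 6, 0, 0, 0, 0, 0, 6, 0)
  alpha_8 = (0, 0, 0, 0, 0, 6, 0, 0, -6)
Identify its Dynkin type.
Compute the Cartan integers a_ij = 2(alpha_i, alpha_j)/(alpha_j, alpha_j); the resulting 8x8 Cartan matrix is
[[2, -1, 0, 0, 0, -1, 0, 0], [-1, 2, 0, 0, 0, 0, -1, 0], [0, 0, 2, 0, 0, 0, -1, -1], [0, 0, 0, 2, -1, 0, 0, -1], [0, 0, 0, -1, 2, 0, 0, 0], [-1, 0, 0, 0, 0, 2, 0, 0], [0, -1, -1, 0, 0, 0, 2, 0], [0, 0, -1, -1, 0, 0, 0, 2]].
All simple roots have the same length, so the diagram is simply laced. The associated Dynkin diagram is a chain of 8 nodes with single edges (A_8), so the type is A_8 (the algebra sl(9)).

A_8 (sl(9))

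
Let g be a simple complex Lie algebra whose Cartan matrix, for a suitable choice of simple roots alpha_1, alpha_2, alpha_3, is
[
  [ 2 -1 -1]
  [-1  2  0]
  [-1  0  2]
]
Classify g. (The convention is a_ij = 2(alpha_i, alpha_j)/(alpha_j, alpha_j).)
The matrix has rank 3 with 2's on the diagonal. Reading the off-diagonal entries as Dynkin edges (a single edge where a_ij = a_ji = -1; a double or triple edge where a_ij * a_ji = 2 or 3), the diagram is a chain of 3 nodes with single edges (A_3). One simple-root ordering that puts it in standard form is (alpha_3, alpha_1, alpha_2). So the algebra is type A_3, i.e. sl(4).

A_3 (sl(4))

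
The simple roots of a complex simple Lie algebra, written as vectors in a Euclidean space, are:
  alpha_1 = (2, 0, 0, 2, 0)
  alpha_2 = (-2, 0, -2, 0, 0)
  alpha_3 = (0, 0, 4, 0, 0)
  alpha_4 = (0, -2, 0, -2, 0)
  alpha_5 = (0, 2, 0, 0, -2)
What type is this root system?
C_5 (sp(10))

Compute the Cartan integers a_ij = 2(alpha_i, alpha_j)/(alpha_j, alpha_j); the resulting 5x5 Cartan matrix is
[[2, -1, 0, -1, 0], [-1, 2, -1, 0, 0], [0, -2, 2, 0, 0], [-1, 0, 0, 2, -1], [0, 0, 0, -1, 2]].
The roots have two lengths (squared-length ratio 2:1); the short ones are alpha_{1,2,4,5}. The associated Dynkin diagram is a chain of 5 nodes with a double edge at one end; the terminal node there is the unique long simple root (C_5), so the type is C_5 (the algebra sp(10)).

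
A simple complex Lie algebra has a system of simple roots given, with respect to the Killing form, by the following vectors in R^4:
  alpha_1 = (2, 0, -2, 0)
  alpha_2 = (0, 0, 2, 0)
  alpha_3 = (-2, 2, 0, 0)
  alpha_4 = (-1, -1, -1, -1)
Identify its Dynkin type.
Compute the Cartan integers a_ij = 2(alpha_i, alpha_j)/(alpha_j, alpha_j); the resulting 4x4 Cartan matrix is
[[2, -2, -1, 0], [-1, 2, 0, -1], [-1, 0, 2, 0], [0, -1, 0, 2]].
The roots have two lengths (squared-length ratio 2:1); the short ones are alpha_{2,4}. The associated Dynkin diagram is a chain of 4 nodes with a double edge between the middle two (F_4), so the type is F_4.

F_4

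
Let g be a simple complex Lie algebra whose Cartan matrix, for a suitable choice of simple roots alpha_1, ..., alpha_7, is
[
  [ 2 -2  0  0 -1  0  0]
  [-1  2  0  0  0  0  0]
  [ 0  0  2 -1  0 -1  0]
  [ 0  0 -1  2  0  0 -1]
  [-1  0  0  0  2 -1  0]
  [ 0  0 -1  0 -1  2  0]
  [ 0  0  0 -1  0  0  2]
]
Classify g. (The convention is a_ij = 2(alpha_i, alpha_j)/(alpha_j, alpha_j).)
B_7

The matrix has rank 7 with 2's on the diagonal. Reading the off-diagonal entries as Dynkin edges (a single edge where a_ij = a_ji = -1; a double or triple edge where a_ij * a_ji = 2 or 3), the diagram is a chain of 7 nodes with a double edge at one end; the terminal node there is the unique short simple root (B_7). One simple-root ordering that puts it in standard form is (alpha_7, alpha_4, alpha_3, alpha_6, alpha_5, alpha_1, alpha_2). So the algebra is type B_7, i.e. so(15).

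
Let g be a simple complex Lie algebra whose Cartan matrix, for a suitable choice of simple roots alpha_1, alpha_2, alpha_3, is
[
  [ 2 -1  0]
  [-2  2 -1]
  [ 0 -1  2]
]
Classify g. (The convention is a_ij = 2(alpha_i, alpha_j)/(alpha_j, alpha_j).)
type B_3

The matrix has rank 3 with 2's on the diagonal. Reading the off-diagonal entries as Dynkin edges (a single edge where a_ij = a_ji = -1; a double or triple edge where a_ij * a_ji = 2 or 3), the diagram is a chain of 3 nodes with a double edge at one end; the terminal node there is the unique short simple root (B_3). One simple-root ordering that puts it in standard form is (alpha_3, alpha_2, alpha_1). So the algebra is type B_3, i.e. so(7).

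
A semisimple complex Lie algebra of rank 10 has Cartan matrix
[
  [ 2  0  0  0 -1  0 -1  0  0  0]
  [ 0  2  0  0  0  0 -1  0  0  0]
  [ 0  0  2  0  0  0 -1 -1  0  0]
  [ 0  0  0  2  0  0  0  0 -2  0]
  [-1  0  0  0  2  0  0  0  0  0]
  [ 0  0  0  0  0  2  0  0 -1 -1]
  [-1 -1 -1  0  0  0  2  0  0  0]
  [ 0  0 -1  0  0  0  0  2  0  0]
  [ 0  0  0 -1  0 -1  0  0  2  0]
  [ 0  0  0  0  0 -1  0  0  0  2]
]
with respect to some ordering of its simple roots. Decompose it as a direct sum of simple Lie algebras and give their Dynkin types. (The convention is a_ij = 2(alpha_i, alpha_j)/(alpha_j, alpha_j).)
type C_4 ⊕ type E_6

The diagram associated to this matrix has two connected components: the simple roots {alpha_4, alpha_6, alpha_9, alpha_10} form a chain of 4 nodes with a double edge at one end; the terminal node there is the unique long simple root (C_4), and {alpha_1, alpha_2, alpha_3, alpha_5, alpha_7, alpha_8} form a chain of 5 nodes with one extra node attached to the third node from one end (E_6). A semisimple Lie algebra decomposes uniquely as the direct sum of simple ideals, one per connected component of its Dynkin diagram, so g ≅ C_4 ⊕ E_6 (dimension 36 + 78 = 114).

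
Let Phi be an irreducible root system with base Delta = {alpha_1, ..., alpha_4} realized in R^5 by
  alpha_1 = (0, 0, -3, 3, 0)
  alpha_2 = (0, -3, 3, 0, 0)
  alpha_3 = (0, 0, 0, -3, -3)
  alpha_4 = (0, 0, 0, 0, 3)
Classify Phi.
Compute the Cartan integers a_ij = 2(alpha_i, alpha_j)/(alpha_j, alpha_j); the resulting 4x4 Cartan matrix is
[[2, -1, -1, 0], [-1, 2, 0, 0], [-1, 0, 2, -2], [0, 0, -1, 2]].
The roots have two lengths (squared-length ratio 2:1); the short ones are alpha_{4}. The associated Dynkin diagram is a chain of 4 nodes with a double edge at one end; the terminal node there is the unique short simple root (B_4), so the type is B_4 (the algebra so(9)).

B4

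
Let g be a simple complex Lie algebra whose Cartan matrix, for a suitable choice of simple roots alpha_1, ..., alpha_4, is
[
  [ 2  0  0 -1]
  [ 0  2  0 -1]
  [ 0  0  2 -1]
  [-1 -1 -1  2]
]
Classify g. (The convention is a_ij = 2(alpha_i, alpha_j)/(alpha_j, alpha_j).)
D_4 (so(8))

The matrix has rank 4 with 2's on the diagonal. Reading the off-diagonal entries as Dynkin edges (a single edge where a_ij = a_ji = -1; a double or triple edge where a_ij * a_ji = 2 or 3), the diagram is a chain of 2 nodes with a fork of two nodes at one end (D_4). One simple-root ordering that puts it in standard form is (alpha_2, alpha_4, alpha_1, alpha_3). So the algebra is type D_4, i.e. so(8).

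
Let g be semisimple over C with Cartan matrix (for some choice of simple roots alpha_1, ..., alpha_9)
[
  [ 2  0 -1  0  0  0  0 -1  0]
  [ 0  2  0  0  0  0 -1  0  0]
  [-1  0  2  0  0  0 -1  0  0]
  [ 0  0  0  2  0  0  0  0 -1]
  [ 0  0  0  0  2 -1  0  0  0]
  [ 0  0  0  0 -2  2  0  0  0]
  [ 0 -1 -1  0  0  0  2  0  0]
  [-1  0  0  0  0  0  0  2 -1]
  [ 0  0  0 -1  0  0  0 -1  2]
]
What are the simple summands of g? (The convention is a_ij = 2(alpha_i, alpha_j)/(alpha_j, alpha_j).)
The diagram associated to this matrix has two connected components: the simple roots {alpha_1, alpha_2, alpha_3, alpha_4, alpha_7, alpha_8, alpha_9} form a chain of 7 nodes with single edges (A_7), and {alpha_5, alpha_6} form a chain of 2 nodes with a double edge at one end; the terminal node there is the unique short simple root (B_2). A semisimple Lie algebra decomposes uniquely as the direct sum of simple ideals, one per connected component of its Dynkin diagram, so g ≅ A_7 ⊕ B_2 (dimension 63 + 10 = 73).

A7 + B2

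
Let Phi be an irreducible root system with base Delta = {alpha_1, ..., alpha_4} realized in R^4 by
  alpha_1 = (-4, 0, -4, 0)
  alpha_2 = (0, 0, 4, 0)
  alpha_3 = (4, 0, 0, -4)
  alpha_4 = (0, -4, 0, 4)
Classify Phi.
Compute the Cartan integers a_ij = 2(alpha_i, alpha_j)/(alpha_j, alpha_j); the resulting 4x4 Cartan matrix is
[[2, -2, -1, 0], [-1, 2, 0, 0], [-1, 0, 2, -1], [0, 0, -1, 2]].
The roots have two lengths (squared-length ratio 2:1); the short ones are alpha_{2}. The associated Dynkin diagram is a chain of 4 nodes with a double edge at one end; the terminal node there is the unique short simple root (B_4), so the type is B_4 (the algebra so(9)).

B4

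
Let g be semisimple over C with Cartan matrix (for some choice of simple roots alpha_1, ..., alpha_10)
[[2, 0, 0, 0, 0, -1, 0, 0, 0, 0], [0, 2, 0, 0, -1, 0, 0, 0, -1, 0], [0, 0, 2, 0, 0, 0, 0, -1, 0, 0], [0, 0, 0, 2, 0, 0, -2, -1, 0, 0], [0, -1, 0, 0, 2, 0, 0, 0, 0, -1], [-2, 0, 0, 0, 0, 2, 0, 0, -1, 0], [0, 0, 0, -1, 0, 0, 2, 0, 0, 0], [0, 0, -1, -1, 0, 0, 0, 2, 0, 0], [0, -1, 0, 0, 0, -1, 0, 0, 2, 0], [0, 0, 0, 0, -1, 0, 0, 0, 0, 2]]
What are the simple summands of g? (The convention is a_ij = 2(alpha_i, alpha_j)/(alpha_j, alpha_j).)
B4 + B6

The diagram associated to this matrix has two connected components: the simple roots {alpha_3, alpha_4, alpha_7, alpha_8} form a chain of 4 nodes with a double edge at one end; the terminal node there is the unique short simple root (B_4), and {alpha_1, alpha_2, alpha_5, alpha_6, alpha_9, alpha_10} form a chain of 6 nodes with a double edge at one end; the terminal node there is the unique short simple root (B_6). A semisimple Lie algebra decomposes uniquely as the direct sum of simple ideals, one per connected component of its Dynkin diagram, so g ≅ B_4 ⊕ B_6 (dimension 36 + 78 = 114).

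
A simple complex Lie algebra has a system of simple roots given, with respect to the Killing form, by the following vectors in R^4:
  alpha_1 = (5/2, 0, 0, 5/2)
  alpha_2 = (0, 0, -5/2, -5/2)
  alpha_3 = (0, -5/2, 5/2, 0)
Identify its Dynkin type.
Compute the Cartan integers a_ij = 2(alpha_i, alpha_j)/(alpha_j, alpha_j); the resulting 3x3 Cartan matrix is
[[2, -1, 0], [-1, 2, -1], [0, -1, 2]].
All simple roots have the same length, so the diagram is simply laced. The associated Dynkin diagram is a chain of 3 nodes with single edges (A_3), so the type is A_3 (the algebra sl(4)).

A_3 (sl(4))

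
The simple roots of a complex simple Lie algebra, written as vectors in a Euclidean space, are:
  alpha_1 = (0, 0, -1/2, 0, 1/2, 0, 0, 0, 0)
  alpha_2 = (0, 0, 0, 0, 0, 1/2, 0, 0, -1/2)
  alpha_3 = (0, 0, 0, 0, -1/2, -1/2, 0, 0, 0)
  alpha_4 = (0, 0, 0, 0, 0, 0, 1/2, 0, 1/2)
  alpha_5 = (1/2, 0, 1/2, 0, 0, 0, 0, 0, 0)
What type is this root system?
A_5 (sl(6))

Compute the Cartan integers a_ij = 2(alpha_i, alpha_j)/(alpha_j, alpha_j); the resulting 5x5 Cartan matrix is
[[2, 0, -1, 0, -1], [0, 2, -1, -1, 0], [-1, -1, 2, 0, 0], [0, -1, 0, 2, 0], [-1, 0, 0, 0, 2]].
All simple roots have the same length, so the diagram is simply laced. The associated Dynkin diagram is a chain of 5 nodes with single edges (A_5), so the type is A_5 (the algebra sl(6)).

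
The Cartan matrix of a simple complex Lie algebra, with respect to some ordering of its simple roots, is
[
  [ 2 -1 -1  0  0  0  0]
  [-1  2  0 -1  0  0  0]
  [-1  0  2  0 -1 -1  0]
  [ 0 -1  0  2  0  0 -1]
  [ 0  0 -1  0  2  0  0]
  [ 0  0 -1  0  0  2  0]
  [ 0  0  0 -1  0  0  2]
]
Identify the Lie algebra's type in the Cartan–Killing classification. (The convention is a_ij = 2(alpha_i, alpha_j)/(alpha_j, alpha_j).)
The matrix has rank 7 with 2's on the diagonal. Reading the off-diagonal entries as Dynkin edges (a single edge where a_ij = a_ji = -1; a double or triple edge where a_ij * a_ji = 2 or 3), the diagram is a chain of 5 nodes with a fork of two nodes at one end (D_7). One simple-root ordering that puts it in standard form is (alpha_7, alpha_4, alpha_2, alpha_1, alpha_3, alpha_5, alpha_6). So the algebra is type D_7, i.e. so(14).

D_7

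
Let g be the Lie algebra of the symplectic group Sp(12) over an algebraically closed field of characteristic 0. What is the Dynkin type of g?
This is sp(12), which has dimension 12(12+1)/2 = 78 and rank 12/2 = 6. In the classification of classical Lie algebras, the symplectic algebra sp(2n) has type C_n; here n = 6, so the Dynkin diagram is a chain of 6 nodes with a double edge at one end; the terminal node there is the unique long simple root (C_6). Hence the type is C_6.

type C_6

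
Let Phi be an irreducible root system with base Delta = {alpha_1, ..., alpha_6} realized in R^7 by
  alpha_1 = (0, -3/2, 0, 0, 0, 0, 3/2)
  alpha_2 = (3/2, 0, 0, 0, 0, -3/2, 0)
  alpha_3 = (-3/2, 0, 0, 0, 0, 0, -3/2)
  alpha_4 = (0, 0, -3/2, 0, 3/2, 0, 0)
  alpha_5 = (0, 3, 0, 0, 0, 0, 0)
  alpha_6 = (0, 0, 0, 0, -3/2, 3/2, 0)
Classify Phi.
C_6

Compute the Cartan integers a_ij = 2(alpha_i, alpha_j)/(alpha_j, alpha_j); the resulting 6x6 Cartan matrix is
[[2, 0, -1, 0, -1, 0], [0, 2, -1, 0, 0, -1], [-1, -1, 2, 0, 0, 0], [0, 0, 0, 2, 0, -1], [-2, 0, 0, 0, 2, 0], [0, -1, 0, -1, 0, 2]].
The roots have two lengths (squared-length ratio 2:1); the short ones are alpha_{1,2,3,4,6}. The associated Dynkin diagram is a chain of 6 nodes with a double edge at one end; the terminal node there is the unique long simple root (C_6), so the type is C_6 (the algebra sp(12)).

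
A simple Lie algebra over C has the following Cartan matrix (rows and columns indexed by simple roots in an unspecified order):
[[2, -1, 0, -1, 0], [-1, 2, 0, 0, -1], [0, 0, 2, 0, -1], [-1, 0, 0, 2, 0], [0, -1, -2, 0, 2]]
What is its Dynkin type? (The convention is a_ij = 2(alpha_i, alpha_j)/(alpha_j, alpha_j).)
type B_5

The matrix has rank 5 with 2's on the diagonal. Reading the off-diagonal entries as Dynkin edges (a single edge where a_ij = a_ji = -1; a double or triple edge where a_ij * a_ji = 2 or 3), the diagram is a chain of 5 nodes with a double edge at one end; the terminal node there is the unique short simple root (B_5). One simple-root ordering that puts it in standard form is (alpha_4, alpha_1, alpha_2, alpha_5, alpha_3). So the algebra is type B_5, i.e. so(11).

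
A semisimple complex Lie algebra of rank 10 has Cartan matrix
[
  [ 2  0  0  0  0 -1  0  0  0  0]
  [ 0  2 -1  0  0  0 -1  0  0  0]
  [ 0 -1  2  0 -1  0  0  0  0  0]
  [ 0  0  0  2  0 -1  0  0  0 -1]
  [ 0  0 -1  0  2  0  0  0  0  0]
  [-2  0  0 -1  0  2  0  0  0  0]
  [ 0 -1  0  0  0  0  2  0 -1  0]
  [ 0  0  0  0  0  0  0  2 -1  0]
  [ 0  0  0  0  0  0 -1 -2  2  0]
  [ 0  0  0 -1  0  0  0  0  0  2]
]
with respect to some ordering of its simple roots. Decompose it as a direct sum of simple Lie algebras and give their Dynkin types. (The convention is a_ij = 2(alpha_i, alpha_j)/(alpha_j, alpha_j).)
B4 ⊕ B6

The diagram associated to this matrix has two connected components: the simple roots {alpha_1, alpha_4, alpha_6, alpha_10} form a chain of 4 nodes with a double edge at one end; the terminal node there is the unique short simple root (B_4), and {alpha_2, alpha_3, alpha_5, alpha_7, alpha_8, alpha_9} form a chain of 6 nodes with a double edge at one end; the terminal node there is the unique short simple root (B_6). A semisimple Lie algebra decomposes uniquely as the direct sum of simple ideals, one per connected component of its Dynkin diagram, so g ≅ B_4 ⊕ B_6 (dimension 36 + 78 = 114).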